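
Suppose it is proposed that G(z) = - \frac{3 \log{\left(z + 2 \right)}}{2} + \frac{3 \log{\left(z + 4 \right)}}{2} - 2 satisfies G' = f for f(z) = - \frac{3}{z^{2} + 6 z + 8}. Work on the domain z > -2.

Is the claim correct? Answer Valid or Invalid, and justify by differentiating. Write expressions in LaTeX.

d/dz[G] = - \frac{3}{z^{2} + 6 z + 8}
This equals f(z) exactly, so the claim holds.

Valid - the claim checks out under differentiation.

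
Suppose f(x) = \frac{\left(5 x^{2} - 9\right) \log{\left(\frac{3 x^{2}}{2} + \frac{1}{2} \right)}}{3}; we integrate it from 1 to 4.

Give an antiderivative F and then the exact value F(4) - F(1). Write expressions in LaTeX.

Antiderivative: F(x) = \frac{5 x^{3} \log{\left(\frac{3 x^{2}}{2} + \frac{1}{2} \right)}}{9} - \frac{10 x^{3}}{27} - 3 x \log{\left(\frac{3 x^{2}}{2} + \frac{1}{2} \right)} + \frac{172 x}{27} - \frac{172 \sqrt{3} \operatorname{atan}{\left(\sqrt{3} x \right)}}{81}; value = - \frac{172 \sqrt{3} \operatorname{atan}{\left(4 \sqrt{3} \right)}}{81} - \frac{38}{9} + \frac{22 \log{\left(2 \right)}}{9} + \frac{172 \sqrt{3} \pi}{243} + \frac{212 \log{\left(\frac{49}{2} \right)}}{9}

A candidate is checked by its d/dx: the result must match f(x).
F(x) = \frac{5 x^{3} \log{\left(\frac{3 x^{2}}{2} + \frac{1}{2} \right)}}{9} - \frac{10 x^{3}}{27} - 3 x \log{\left(\frac{3 x^{2}}{2} + \frac{1}{2} \right)} + \frac{172 x}{27} - \frac{172 \sqrt{3} \operatorname{atan}{\left(\sqrt{3} x \right)}}{81} is an antiderivative of f.
Check: d/dx[\frac{5 x^{3} \log{\left(\frac{3 x^{2}}{2} + \frac{1}{2} \right)}}{9} - \frac{10 x^{3}}{27} - 3 x \log{\left(\frac{3 x^{2}}{2} + \frac{1}{2} \right)} + \frac{172 x}{27} - \frac{172 \sqrt{3} \operatorname{atan}{\left(\sqrt{3} x \right)}}{81}] = \frac{5 x^{2} \log{\left(3 x^{2} + 1 \right)}}{3} - \frac{5 x^{2} \log{\left(2 \right)}}{3} - 3 \log{\left(3 x^{2} + 1 \right)} + 3 \log{\left(2 \right)}, which equals f(x).
F(4) = - \frac{172 \sqrt{3} \operatorname{atan}{\left(4 \sqrt{3} \right)}}{81} + \frac{16}{9} + \frac{212 \log{\left(\frac{49}{2} \right)}}{9}; F(1) = - \frac{172 \sqrt{3} \pi}{243} - \frac{22 \log{\left(2 \right)}}{9} + 6.
Integral = F(4) - F(1) = - \frac{172 \sqrt{3} \operatorname{atan}{\left(4 \sqrt{3} \right)}}{81} - \frac{38}{9} + \frac{22 \log{\left(2 \right)}}{9} + \frac{172 \sqrt{3} \pi}{243} + \frac{212 \log{\left(\frac{49}{2} \right)}}{9}.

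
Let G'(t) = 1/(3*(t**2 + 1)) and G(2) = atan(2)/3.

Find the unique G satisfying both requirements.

Check a candidate G(t) by differentiating: d/dt[G] must match the given G'(t).
A general antiderivative is atan(t)/3 + C.
The condition gives C = atan(2)/3 - (atan(2)/3) = 0.
So G(t) = atan(t)/3.
Check: d/dt[atan(t)/3] = 1/(3*t**2 + 3), which equals G'(t).

G(t) = atan(t)/3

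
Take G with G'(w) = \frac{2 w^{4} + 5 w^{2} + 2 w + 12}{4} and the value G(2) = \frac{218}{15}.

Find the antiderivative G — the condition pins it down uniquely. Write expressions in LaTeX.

G(w) = \frac{w^{5}}{10} + \frac{5 w^{3}}{12} + \frac{w^{2}}{4} + 3 w + 1

Any candidate G(w) must reproduce the stated G'(w) exactly.
A general antiderivative is \frac{w^{5}}{10} + \frac{5 w^{3}}{12} + \frac{w^{2}}{4} + 3 w + C.
The condition gives C = \frac{218}{15} - (\frac{203}{15}) = 1.
So G(w) = \frac{w^{5}}{10} + \frac{5 w^{3}}{12} + \frac{w^{2}}{4} + 3 w + 1.
Check: d/dw[\frac{w^{5}}{10} + \frac{5 w^{3}}{12} + \frac{w^{2}}{4} + 3 w + 1] = \frac{w^{4}}{2} + \frac{5 w^{2}}{4} + \frac{w}{2} + 3, which equals G'(w).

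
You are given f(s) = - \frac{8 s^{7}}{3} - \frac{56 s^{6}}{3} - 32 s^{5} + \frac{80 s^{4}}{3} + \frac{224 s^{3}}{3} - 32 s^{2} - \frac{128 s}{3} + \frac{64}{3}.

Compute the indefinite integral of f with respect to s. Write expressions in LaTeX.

F(s) = - \frac{\left(s^{2} + 2 s - 2\right)^{4}}{3} + C

f matches the chain-rule pattern g'(h)*h' with inner function h(s) = s^{2} + 2 s - 2; substituting u = h(s) collapses the integral.
Check: d/ds[- \frac{\left(s^{2} + 2 s - 2\right)^{4}}{3}] = - \frac{8 s^{7}}{3} - \frac{56 s^{6}}{3} - 32 s^{5} + \frac{80 s^{4}}{3} + \frac{224 s^{3}}{3} - 32 s^{2} - \frac{128 s}{3} + \frac{64}{3} = f(s).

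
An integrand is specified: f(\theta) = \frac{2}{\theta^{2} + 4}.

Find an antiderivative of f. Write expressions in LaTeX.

An antiderivative is F(\theta) = \operatorname{atan}{\left(\frac{\theta}{2} \right)}.

Recover f(\theta) by differentiating a candidate F(\theta); any mismatch rules it out.
Check: d/d\theta[\operatorname{atan}{\left(\frac{\theta}{2} \right)}] = \frac{2}{\theta^{2} + 4} = f(\theta).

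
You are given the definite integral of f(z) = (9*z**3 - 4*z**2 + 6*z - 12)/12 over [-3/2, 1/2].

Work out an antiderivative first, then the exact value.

Antiderivative: F(z) = z*(27*z**3 - 16*z**2 + 36*z - 144)/144; value = -551/144

Recover f(z) by differentiating a candidate F(z); any mismatch rules it out.
F(z) = z*(27*z**3 - 16*z**2 + 36*z - 144)/144 is an antiderivative of f.
Check: d/dz[z*(27*z**3 - 16*z**2 + 36*z - 144)/144] = 3*z**3/4 - z**2/3 + z/2 - 1, which equals f(z).
F(1/2) = -1013/2304; F(-3/2) = 867/256.
Integral = F(1/2) - F(-3/2) = -551/144.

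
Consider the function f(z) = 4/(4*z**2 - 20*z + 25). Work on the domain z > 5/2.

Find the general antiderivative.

Any candidate F(z) must reproduce f(z) exactly when differentiated.
Check: d/dz[-2/(2*z - 5)] = 4/(4*z**2 - 20*z + 25) = f(z).

F(z) = -2/(2*z - 5) + C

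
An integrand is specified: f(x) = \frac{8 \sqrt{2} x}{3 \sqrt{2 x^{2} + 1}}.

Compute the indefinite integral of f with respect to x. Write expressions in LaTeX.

f matches the chain-rule pattern g'(h)*h' with inner function h(x) = 4 x^{2} + 2; substituting u = h(x) collapses the integral.
Check: d/dx[\frac{4 \sqrt{2} \sqrt{2 x^{2} + 1}}{3}] = \frac{8 \sqrt{2} x}{3 \sqrt{2 x^{2} + 1}} = f(x).

F(x) = \frac{4 \sqrt{2} \sqrt{2 x^{2} + 1}}{3} + C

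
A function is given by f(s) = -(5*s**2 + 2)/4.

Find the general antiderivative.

F(s) = -s*(5*s**2 + 6)/12 + C

An antiderivative F(s) passes only if d/ds[F] lands on f(s) exactly.
Check: d/ds[-s*(5*s**2 + 6)/12] = -5*s**2/4 - 1/2, which equals f(s).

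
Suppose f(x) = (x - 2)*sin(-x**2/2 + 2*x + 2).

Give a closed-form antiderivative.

An antiderivative is F(x) = cos(-x**2/2 + 2*x + 2).

f matches the chain-rule pattern g'(h)*h' with inner function h(x) = -x**2/2 + 2*x + 2; substituting u = h(x) collapses the integral.
Check: d/dx[cos(-x**2/2 + 2*x + 2)] = x*sin(-x**2/2 + 2*x + 2) - 2*sin(-x**2/2 + 2*x + 2), which equals f(x).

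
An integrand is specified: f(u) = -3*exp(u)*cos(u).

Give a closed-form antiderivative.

Any candidate F(u) must reproduce f(u) exactly when differentiated.
Check: d/du[-3*exp(u)*sin(u)/2 - 3*exp(u)*cos(u)/2] = -3*exp(u)*cos(u) = f(u).

An antiderivative is F(u) = -3*exp(u)*sin(u)/2 - 3*exp(u)*cos(u)/2.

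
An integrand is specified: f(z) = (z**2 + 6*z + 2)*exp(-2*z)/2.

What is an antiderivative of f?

f has the shape u'v + uv' for u = -z**2/4 - 7*z/4 - 11/8 and v = exp(-2*z) — it is the derivative of the product u*v.
Check: d/dz[(-2*z**2 - 14*z - 11)*exp(-2*z)/8] = (z**2 + 6*z + 2)*exp(-2*z)/2 = f(z).

An antiderivative is F(z) = (-2*z**2 - 14*z - 11)*exp(-2*z)/8.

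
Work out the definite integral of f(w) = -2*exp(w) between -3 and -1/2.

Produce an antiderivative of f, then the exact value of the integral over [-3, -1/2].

Whatever form F(w) takes, F'(w) = f(w) is non-negotiable.
F(w) = -2*exp(w) is an antiderivative of f.
Check: d/dw[-2*exp(w)] = -2*exp(w) = f(w).
F(-1/2) = -2*exp(-1/2); F(-3) = -2*exp(-3).
Integral = F(-1/2) - F(-3) = -2*exp(-1/2) + 2*exp(-3).

Antiderivative: F(w) = -2*exp(w); value = -2*exp(-1/2) + 2*exp(-3)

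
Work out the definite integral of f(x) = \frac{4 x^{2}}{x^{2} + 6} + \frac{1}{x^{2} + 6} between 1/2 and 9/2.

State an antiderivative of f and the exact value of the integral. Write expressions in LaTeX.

The integrand splits into summands that can be handled one at a time.
F(x) = 4 x - \frac{23 \sqrt{6} \operatorname{atan}{\left(\frac{\sqrt{6} x}{6} \right)}}{6} is an antiderivative of f.
Check: d/dx[4 x - \frac{23 \sqrt{6} \operatorname{atan}{\left(\frac{\sqrt{6} x}{6} \right)}}{6}] = \frac{4 x^{2} + 1}{x^{2} + 6}, which equals f(x).
F(9/2) = - \frac{23 \sqrt{6} \operatorname{atan}{\left(\frac{3 \sqrt{6}}{4} \right)}}{6} + 18; F(1/2) = - \frac{23 \sqrt{6} \operatorname{atan}{\left(\frac{\sqrt{6}}{12} \right)}}{6} + 2.
Integral = F(9/2) - F(1/2) = - \frac{23 \sqrt{6} \operatorname{atan}{\left(\frac{3 \sqrt{6}}{4} \right)}}{6} + \frac{23 \sqrt{6} \operatorname{atan}{\left(\frac{\sqrt{6}}{12} \right)}}{6} + 16.

Antiderivative: F(x) = 4 x - \frac{23 \sqrt{6} \operatorname{atan}{\left(\frac{\sqrt{6} x}{6} \right)}}{6}; value = - \frac{23 \sqrt{6} \operatorname{atan}{\left(\frac{3 \sqrt{6}}{4} \right)}}{6} + \frac{23 \sqrt{6} \operatorname{atan}{\left(\frac{\sqrt{6}}{12} \right)}}{6} + 16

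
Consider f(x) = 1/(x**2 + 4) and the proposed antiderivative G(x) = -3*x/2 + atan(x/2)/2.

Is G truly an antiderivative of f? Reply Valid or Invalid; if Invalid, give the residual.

Invalid: d/dx[G] - f = -3/2, which is not 0.

d/dx[G] = (-3*x**2 - 10)/(2*x**2 + 8)
d/dx[G] - f(x) = -3/2 != 0.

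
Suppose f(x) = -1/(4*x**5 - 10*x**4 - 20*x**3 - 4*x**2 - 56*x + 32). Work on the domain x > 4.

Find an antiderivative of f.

Factor the denominator (2*(x - 4)*(x + 2)*(2*x - 1)*(x**2 + 2)) and decompose: f = -(x + 1)/(108*(x**2 + 2)) + 8/(315*(2*x - 1)) - 1/(360*(x + 2)) - 1/(1512*(x - 4)); each piece integrates to a log, atan, or power term.
Check: d/dx[-(5*log(x - 4) - 96*log(x - 1/2) + 21*log(x + 2) + 35*log(x**2 + 2) + 35*sqrt(2)*atan(sqrt(2)*x/2))/7560] = -1/(4*x**5 - 10*x**4 - 20*x**3 - 4*x**2 - 56*x + 32) = f(x).

An antiderivative is F(x) = -(5*log(x - 4) - 96*log(x - 1/2) + 21*log(x + 2) + 35*log(x**2 + 2) + 35*sqrt(2)*atan(sqrt(2)*x/2))/7560.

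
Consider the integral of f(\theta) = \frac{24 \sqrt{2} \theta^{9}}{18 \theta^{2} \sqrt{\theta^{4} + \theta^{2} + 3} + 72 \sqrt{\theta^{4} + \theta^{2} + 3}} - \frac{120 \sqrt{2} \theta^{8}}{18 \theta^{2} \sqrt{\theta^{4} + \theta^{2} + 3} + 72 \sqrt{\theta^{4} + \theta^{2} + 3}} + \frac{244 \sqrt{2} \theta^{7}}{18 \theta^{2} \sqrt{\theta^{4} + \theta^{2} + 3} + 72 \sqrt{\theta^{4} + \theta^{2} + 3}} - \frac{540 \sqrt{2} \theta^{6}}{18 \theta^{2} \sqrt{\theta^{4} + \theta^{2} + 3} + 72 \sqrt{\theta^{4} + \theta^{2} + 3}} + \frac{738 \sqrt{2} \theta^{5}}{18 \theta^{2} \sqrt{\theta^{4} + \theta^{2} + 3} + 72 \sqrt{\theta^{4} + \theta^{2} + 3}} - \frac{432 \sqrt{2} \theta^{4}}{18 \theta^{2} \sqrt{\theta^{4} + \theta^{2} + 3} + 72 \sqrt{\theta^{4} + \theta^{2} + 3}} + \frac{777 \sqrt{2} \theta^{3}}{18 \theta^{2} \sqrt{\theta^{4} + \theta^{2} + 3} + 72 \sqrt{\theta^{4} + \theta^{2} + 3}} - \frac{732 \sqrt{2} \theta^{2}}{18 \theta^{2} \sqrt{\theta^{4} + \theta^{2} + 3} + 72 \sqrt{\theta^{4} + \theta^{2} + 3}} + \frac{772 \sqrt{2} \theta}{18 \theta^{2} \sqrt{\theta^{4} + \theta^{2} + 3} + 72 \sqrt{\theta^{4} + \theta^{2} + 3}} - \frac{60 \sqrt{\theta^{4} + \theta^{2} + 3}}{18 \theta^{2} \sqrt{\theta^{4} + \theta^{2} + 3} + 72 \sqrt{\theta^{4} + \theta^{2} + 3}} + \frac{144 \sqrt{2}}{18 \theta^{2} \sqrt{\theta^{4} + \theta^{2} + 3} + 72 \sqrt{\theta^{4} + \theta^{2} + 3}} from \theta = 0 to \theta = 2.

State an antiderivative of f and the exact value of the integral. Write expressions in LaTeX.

Antiderivative: F(\theta) = \frac{2 \theta^{4} \sqrt{2 \theta^{4} + 2 \theta^{2} + 6}}{9} - \frac{4 \theta^{3} \sqrt{2 \theta^{4} + 2 \theta^{2} + 6}}{3} + \frac{16 \theta^{2} \sqrt{2 \theta^{4} + 2 \theta^{2} + 6}}{9} + \frac{2 \theta \sqrt{2 \theta^{4} + 2 \theta^{2} + 6}}{3} + \frac{\sqrt{2 \theta^{4} + 2 \theta^{2} + 6}}{18} - \frac{5 \operatorname{atan}{\left(\frac{\theta}{2} \right)}}{3}; value = - \frac{5 \pi}{12} - \frac{\sqrt{6}}{18} + \frac{25 \sqrt{46}}{18}

Integrate term by term and add the pieces.
F(\theta) = \frac{2 \theta^{4} \sqrt{2 \theta^{4} + 2 \theta^{2} + 6}}{9} - \frac{4 \theta^{3} \sqrt{2 \theta^{4} + 2 \theta^{2} + 6}}{3} + \frac{16 \theta^{2} \sqrt{2 \theta^{4} + 2 \theta^{2} + 6}}{9} + \frac{2 \theta \sqrt{2 \theta^{4} + 2 \theta^{2} + 6}}{3} + \frac{\sqrt{2 \theta^{4} + 2 \theta^{2} + 6}}{18} - \frac{5 \operatorname{atan}{\left(\frac{\theta}{2} \right)}}{3} is an antiderivative of f.
Check: d/d\theta[\frac{2 \theta^{4} \sqrt{2 \theta^{4} + 2 \theta^{2} + 6}}{9} - \frac{4 \theta^{3} \sqrt{2 \theta^{4} + 2 \theta^{2} + 6}}{3} + \frac{16 \theta^{2} \sqrt{2 \theta^{4} + 2 \theta^{2} + 6}}{9} + \frac{2 \theta \sqrt{2 \theta^{4} + 2 \theta^{2} + 6}}{3} + \frac{\sqrt{2 \theta^{4} + 2 \theta^{2} + 6}}{18} - \frac{5 \operatorname{atan}{\left(\frac{\theta}{2} \right)}}{3}] = \frac{24 \sqrt{2} \theta^{9} - 120 \sqrt{2} \theta^{8} + 244 \sqrt{2} \theta^{7} - 540 \sqrt{2} \theta^{6} + 738 \sqrt{2} \theta^{5} - 432 \sqrt{2} \theta^{4} + 777 \sqrt{2} \theta^{3} - 732 \sqrt{2} \theta^{2} + 772 \sqrt{2} \theta - 60 \sqrt{\theta^{4} + \theta^{2} + 3} + 144 \sqrt{2}}{18 \theta^{2} \sqrt{\theta^{4} + \theta^{2} + 3} + 72 \sqrt{\theta^{4} + \theta^{2} + 3}}, which equals f(\theta).
F(2) = - \frac{5 \pi}{12} + \frac{25 \sqrt{46}}{18}; F(0) = \frac{\sqrt{6}}{18}.
Integral = F(2) - F(0) = - \frac{5 \pi}{12} - \frac{\sqrt{6}}{18} + \frac{25 \sqrt{46}}{18}.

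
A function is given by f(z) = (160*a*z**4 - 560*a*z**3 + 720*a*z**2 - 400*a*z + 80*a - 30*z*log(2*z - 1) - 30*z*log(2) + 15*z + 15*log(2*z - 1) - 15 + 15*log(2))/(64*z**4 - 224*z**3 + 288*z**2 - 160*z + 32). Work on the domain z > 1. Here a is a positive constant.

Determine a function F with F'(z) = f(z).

Any candidate F(z) must reproduce f(z) exactly when differentiated.
Check: d/dz[(160*a*z**3 - 320*a*z**2 + 160*a*z + 15*log(2*z - 1) + 15*log(2))/(64*z**2 - 128*z + 64)] = (160*a*z**4 - 560*a*z**3 + 720*a*z**2 - 400*a*z + 80*a - 30*z*log(2*z - 1) - 30*z*log(2) + 15*z + 15*log(2*z - 1) - 15 + 15*log(2))/(64*z**4 - 224*z**3 + 288*z**2 - 160*z + 32) = f(z).

An antiderivative is F(z) = (160*a*z**3 - 320*a*z**2 + 160*a*z + 15*log(2*z - 1) + 15*log(2))/(64*z**2 - 128*z + 64).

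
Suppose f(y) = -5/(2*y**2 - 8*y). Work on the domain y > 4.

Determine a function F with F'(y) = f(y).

An antiderivative is F(y) = 5*log(y)/8 - 5*log(y - 4)/8.

Factor the denominator (2*y*(y - 4)) and decompose: f = -5/(8*(y - 4)) + 5/(8*y); each piece integrates to a log, atan, or power term.
Check: d/dy[5*log(y)/8 - 5*log(y - 4)/8] = -5/(2*y**2 - 8*y) = f(y).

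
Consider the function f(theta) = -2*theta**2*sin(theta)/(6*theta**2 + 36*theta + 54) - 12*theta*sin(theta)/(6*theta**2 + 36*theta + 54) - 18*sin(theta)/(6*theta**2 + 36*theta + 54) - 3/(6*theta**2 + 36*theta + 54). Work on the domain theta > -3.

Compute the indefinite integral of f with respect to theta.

F(theta) = (2*theta*cos(theta) + 6*cos(theta) + 3)/(6*theta + 18) + C

The integrand splits into summands that can be handled one at a time.
Check: d/dtheta[(2*theta*cos(theta) + 6*cos(theta) + 3)/(6*theta + 18)] = (-2*theta**2*sin(theta) - 12*theta*sin(theta) - 18*sin(theta) - 3)/(6*theta**2 + 36*theta + 54), which equals f(theta).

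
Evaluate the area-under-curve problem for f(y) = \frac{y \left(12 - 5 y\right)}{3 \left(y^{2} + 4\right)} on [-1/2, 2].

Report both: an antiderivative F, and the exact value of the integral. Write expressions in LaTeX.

Antiderivative: F(y) = \frac{- 5 y + 6 \log{\left(y^{2} + 4 \right)} + 10 \operatorname{atan}{\left(\frac{y}{2} \right)}}{3}; value = - \frac{25}{6} - 2 \log{\left(\frac{17}{4} \right)} + \frac{10 \operatorname{atan}{\left(\frac{1}{4} \right)}}{3} + \frac{5 \pi}{6} + 2 \log{\left(8 \right)}

Any candidate F(y) must reproduce f(y) exactly when differentiated.
F(y) = \frac{- 5 y + 6 \log{\left(y^{2} + 4 \right)} + 10 \operatorname{atan}{\left(\frac{y}{2} \right)}}{3} is an antiderivative of f.
Check: d/dy[\frac{- 5 y + 6 \log{\left(y^{2} + 4 \right)} + 10 \operatorname{atan}{\left(\frac{y}{2} \right)}}{3}] = \frac{- 5 y^{2} + 12 y}{3 y^{2} + 12}, which equals f(y).
F(2) = - \frac{10}{3} + \frac{5 \pi}{6} + 2 \log{\left(8 \right)}; F(-1/2) = - \frac{10 \operatorname{atan}{\left(\frac{1}{4} \right)}}{3} + \frac{5}{6} + 2 \log{\left(\frac{17}{4} \right)}.
Integral = F(2) - F(-1/2) = - \frac{25}{6} - 2 \log{\left(\frac{17}{4} \right)} + \frac{10 \operatorname{atan}{\left(\frac{1}{4} \right)}}{3} + \frac{5 \pi}{6} + 2 \log{\left(8 \right)}.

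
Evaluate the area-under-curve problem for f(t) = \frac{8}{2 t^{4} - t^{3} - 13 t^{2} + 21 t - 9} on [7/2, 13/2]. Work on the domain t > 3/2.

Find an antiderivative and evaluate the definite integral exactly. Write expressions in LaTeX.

Antiderivative: F(t) = \frac{32 \log{\left(t - \frac{3}{2} \right)}}{9} - \frac{7 \log{\left(t - 1 \right)}}{2} - \frac{\log{\left(t + 3 \right)}}{18} + \frac{8}{4 t - 4}; value = - \frac{7 \log{\left(\frac{11}{2} \right)}}{2} - \frac{32 \log{\left(2 \right)}}{9} - \frac{24}{55} - \frac{\log{\left(\frac{19}{2} \right)}}{18} + \frac{\log{\left(\frac{13}{2} \right)}}{18} + \frac{7 \log{\left(\frac{5}{2} \right)}}{2} + \frac{32 \log{\left(5 \right)}}{9}

Factor the denominator (\left(t - 1\right)^{2} \left(t + 3\right) \left(2 t - 3\right)) and decompose: f = \frac{64}{9 \left(2 t - 3\right)} - \frac{1}{18 \left(t + 3\right)} - \frac{7}{2 \left(t - 1\right)} - \frac{2}{\left(t - 1\right)^{2}}; each piece integrates to a log, atan, or power term.
F(t) = \frac{32 \log{\left(t - \frac{3}{2} \right)}}{9} - \frac{7 \log{\left(t - 1 \right)}}{2} - \frac{\log{\left(t + 3 \right)}}{18} + \frac{8}{4 t - 4} is an antiderivative of f.
Check: d/dt[\frac{32 \log{\left(t - \frac{3}{2} \right)}}{9} - \frac{7 \log{\left(t - 1 \right)}}{2} - \frac{\log{\left(t + 3 \right)}}{18} + \frac{8}{4 t - 4}] = \frac{8}{2 t^{4} - t^{3} - 13 t^{2} + 21 t - 9} = f(t).
F(13/2) = - \frac{7 \log{\left(\frac{11}{2} \right)}}{2} - \frac{\log{\left(\frac{19}{2} \right)}}{18} + \frac{4}{11} + \frac{32 \log{\left(5 \right)}}{9}; F(7/2) = - \frac{7 \log{\left(\frac{5}{2} \right)}}{2} - \frac{\log{\left(\frac{13}{2} \right)}}{18} + \frac{4}{5} + \frac{32 \log{\left(2 \right)}}{9}.
Integral = F(13/2) - F(7/2) = - \frac{7 \log{\left(\frac{11}{2} \right)}}{2} - \frac{32 \log{\left(2 \right)}}{9} - \frac{24}{55} - \frac{\log{\left(\frac{19}{2} \right)}}{18} + \frac{\log{\left(\frac{13}{2} \right)}}{18} + \frac{7 \log{\left(\frac{5}{2} \right)}}{2} + \frac{32 \log{\left(5 \right)}}{9}.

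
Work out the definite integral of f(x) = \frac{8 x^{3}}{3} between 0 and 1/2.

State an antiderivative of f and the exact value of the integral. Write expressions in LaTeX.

An antiderivative F(x) passes only if d/dx[F] lands on f(x) exactly.
F(x) = \frac{2 x^{4}}{3} is an antiderivative of f.
Check: d/dx[\frac{2 x^{4}}{3}] = \frac{8 x^{3}}{3} = f(x).
F(1/2) = \frac{1}{24}; F(0) = 0.
Integral = F(1/2) - F(0) = \frac{1}{24}.

Antiderivative: F(x) = \frac{2 x^{4}}{3}; value = \frac{1}{24}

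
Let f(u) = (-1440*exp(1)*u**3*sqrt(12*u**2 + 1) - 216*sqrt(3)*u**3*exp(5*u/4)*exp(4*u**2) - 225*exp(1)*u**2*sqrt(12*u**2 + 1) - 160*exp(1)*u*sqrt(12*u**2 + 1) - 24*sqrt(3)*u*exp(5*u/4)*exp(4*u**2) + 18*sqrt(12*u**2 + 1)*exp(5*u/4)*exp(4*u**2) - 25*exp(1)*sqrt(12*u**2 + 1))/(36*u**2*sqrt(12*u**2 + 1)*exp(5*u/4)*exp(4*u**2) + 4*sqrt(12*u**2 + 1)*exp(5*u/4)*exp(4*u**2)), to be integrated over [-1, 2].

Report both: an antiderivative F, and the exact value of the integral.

Antiderivative: F(u) = (-sqrt(3)*sqrt(12*u**2 + 1) + 10*exp(-4*u**2 - 5*u/4 + 1) + 3*atan(3*u))/2; value = -7*sqrt(3)/2 - 5*exp(-7/4) + 5*exp(-35/2) + 3*atan(3)/2 + 3*atan(6)/2 + sqrt(39)/2

A first test for any F(u): its u-derivative must equal f(u) identically.
F(u) = (-sqrt(3)*sqrt(12*u**2 + 1) + 10*exp(-4*u**2 - 5*u/4 + 1) + 3*atan(3*u))/2 is an antiderivative of f.
Check: d/du[(-sqrt(3)*sqrt(12*u**2 + 1) + 10*exp(-4*u**2 - 5*u/4 + 1) + 3*atan(3*u))/2] = (-1440*u**3*sqrt(12*u**2 + 1) - 216*sqrt(3)*u**3*exp(-1)*exp(5*u/4)*exp(4*u**2) - 225*u**2*sqrt(12*u**2 + 1) - 160*u*sqrt(12*u**2 + 1) - 24*sqrt(3)*u*exp(-1)*exp(5*u/4)*exp(4*u**2) + 18*sqrt(12*u**2 + 1)*exp(-1)*exp(5*u/4)*exp(4*u**2) - 25*sqrt(12*u**2 + 1))/(36*u**2*sqrt(12*u**2 + 1)*exp(-1)*exp(5*u/4)*exp(4*u**2) + 4*sqrt(12*u**2 + 1)*exp(-1)*exp(5*u/4)*exp(4*u**2)), which equals f(u).
F(2) = -7*sqrt(3)/2 + 5*exp(-35/2) + 3*atan(6)/2; F(-1) = -sqrt(39)/2 - 3*atan(3)/2 + 5*exp(-7/4).
Integral = F(2) - F(-1) = -7*sqrt(3)/2 - 5*exp(-7/4) + 5*exp(-35/2) + 3*atan(3)/2 + 3*atan(6)/2 + sqrt(39)/2.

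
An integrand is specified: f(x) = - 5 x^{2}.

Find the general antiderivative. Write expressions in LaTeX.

F(x) = \frac{3 - 5 x^{3}}{3} + C

Check any antiderivative F(x) by computing F'(x) and comparing it with f(x).
Check: d/dx[\frac{3 - 5 x^{3}}{3}] = - 5 x^{2} = f(x).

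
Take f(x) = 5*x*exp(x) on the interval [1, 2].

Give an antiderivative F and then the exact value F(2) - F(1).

Antiderivative: F(x) = (5*x - 5)*exp(x); value = 5*exp(2)

f has the shape u'v + uv' for u = 5*x - 5 and v = exp(x) — it is the derivative of the product u*v.
F(x) = (5*x - 5)*exp(x) is an antiderivative of f.
Check: d/dx[(5*x - 5)*exp(x)] = 5*x*exp(x) = f(x).
F(2) = 5*exp(2); F(1) = 0.
Integral = F(2) - F(1) = 5*exp(2).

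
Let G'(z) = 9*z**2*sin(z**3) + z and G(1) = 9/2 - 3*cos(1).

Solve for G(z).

Integrate term by term and add the pieces.
A general antiderivative is z**2/2 - 3*cos(z**3) + 3 + C.
The condition gives C = 9/2 - 3*cos(1) - (7/2 - 3*cos(1)) = 1.
So G(z) = (z**2 - 6*cos(z**3) + 8)/2.
Check: d/dz[(z**2 - 6*cos(z**3) + 8)/2] = 9*z**2*sin(z**3) + z = G'(z).

G(z) = (z**2 - 6*cos(z**3) + 8)/2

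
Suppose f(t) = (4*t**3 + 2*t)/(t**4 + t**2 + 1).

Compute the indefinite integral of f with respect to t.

f matches the chain-rule pattern g'(h)*h' with inner function h(t) = 2*t**4 + 2*t**2 + 2; substituting u = h(t) collapses the integral.
Check: d/dt[log(2*t**4 + 2*t**2 + 2)] = (4*t**3 + 2*t)/(t**4 + t**2 + 1) = f(t).

F(t) = log(2*t**4 + 2*t**2 + 2) + C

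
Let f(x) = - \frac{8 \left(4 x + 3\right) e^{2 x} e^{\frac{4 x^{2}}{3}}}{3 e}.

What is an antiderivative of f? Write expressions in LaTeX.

An antiderivative is F(x) = - \frac{4 e^{2 x} e^{\frac{4 x^{2}}{3}}}{e}.

The substitution u = \frac{4 x^{2}}{3} + 2 x - 1 works: f is exactly (dF/du)*(du/dx) for that inner function.
Check: d/dx[- \frac{4 e^{2 x} e^{\frac{4 x^{2}}{3}}}{e}] = \frac{- 32 x e^{2 x} e^{\frac{4 x^{2}}{3}} - 24 e^{2 x} e^{\frac{4 x^{2}}{3}}}{3 e}, which equals f(x).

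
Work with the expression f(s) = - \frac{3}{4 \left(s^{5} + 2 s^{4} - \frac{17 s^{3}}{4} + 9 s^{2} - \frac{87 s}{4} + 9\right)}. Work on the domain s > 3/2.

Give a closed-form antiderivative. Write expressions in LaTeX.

An antiderivative is F(s) = - \frac{2 \log{\left(s - \frac{3}{2} \right)}}{77} + \frac{2 \log{\left(s - \frac{1}{2} \right)}}{39} - \frac{\log{\left(s + 4 \right)}}{627} - \frac{41 \log{\left(s^{2} + 3 \right)}}{3458} + \frac{4 \sqrt{3} \operatorname{atan}{\left(\frac{\sqrt{3} s}{3} \right)}}{1729}.

The denominator factors as \left(s + 4\right) \left(2 s - 3\right) \left(2 s - 1\right) \left(s^{2} + 3\right); partial fractions split f into directly integrable pieces: - \frac{41 s - 12}{1729 \left(s^{2} + 3\right)} + \frac{4}{39 \left(2 s - 1\right)} - \frac{4}{77 \left(2 s - 3\right)} - \frac{1}{627 \left(s + 4\right)}.
Check: d/ds[- \frac{2 \log{\left(s - \frac{3}{2} \right)}}{77} + \frac{2 \log{\left(s - \frac{1}{2} \right)}}{39} - \frac{\log{\left(s + 4 \right)}}{627} - \frac{41 \log{\left(s^{2} + 3 \right)}}{3458} + \frac{4 \sqrt{3} \operatorname{atan}{\left(\frac{\sqrt{3} s}{3} \right)}}{1729}] = - \frac{3}{4 s^{5} + 8 s^{4} - 17 s^{3} + 36 s^{2} - 87 s + 36}, which equals f(s).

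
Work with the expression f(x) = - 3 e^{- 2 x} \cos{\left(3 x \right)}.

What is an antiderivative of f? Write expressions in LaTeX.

An antiderivative is F(x) = \frac{\left(- 9 \sin{\left(3 x \right)} + 6 \cos{\left(3 x \right)}\right) e^{- 2 x}}{13}.

Check any antiderivative F(x) by computing F'(x) and comparing it with f(x).
Check: d/dx[\frac{\left(- 9 \sin{\left(3 x \right)} + 6 \cos{\left(3 x \right)}\right) e^{- 2 x}}{13}] = - 3 e^{- 2 x} \cos{\left(3 x \right)} = f(x).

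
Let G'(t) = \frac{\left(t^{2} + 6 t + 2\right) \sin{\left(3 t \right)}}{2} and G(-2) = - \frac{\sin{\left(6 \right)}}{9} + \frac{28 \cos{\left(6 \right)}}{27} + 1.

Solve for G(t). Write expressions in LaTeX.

Any candidate G(t) must reproduce the stated G'(t) exactly.
A general antiderivative is - \frac{t^{2} \cos{\left(3 t \right)}}{6} + \frac{t \sin{\left(3 t \right)}}{9} - t \cos{\left(3 t \right)} + \frac{\sin{\left(3 t \right)}}{3} - \frac{8 \cos{\left(3 t \right)}}{27} + C.
The condition gives C = - \frac{\sin{\left(6 \right)}}{9} + \frac{28 \cos{\left(6 \right)}}{27} + 1 - (- \frac{\sin{\left(6 \right)}}{9} + \frac{28 \cos{\left(6 \right)}}{27}) = 1.
So G(t) = \frac{- 9 t^{2} \cos{\left(3 t \right)} + 6 t \sin{\left(3 t \right)} - 54 t \cos{\left(3 t \right)} + 18 \sin{\left(3 t \right)} - 16 \cos{\left(3 t \right)} + 54}{54}.
Check: d/dt[\frac{- 9 t^{2} \cos{\left(3 t \right)} + 6 t \sin{\left(3 t \right)} - 54 t \cos{\left(3 t \right)} + 18 \sin{\left(3 t \right)} - 16 \cos{\left(3 t \right)} + 54}{54}] = \frac{t^{2} \sin{\left(3 t \right)}}{2} + 3 t \sin{\left(3 t \right)} + \sin{\left(3 t \right)}, which equals G'(t).

G(t) = \frac{- 9 t^{2} \cos{\left(3 t \right)} + 6 t \sin{\left(3 t \right)} - 54 t \cos{\left(3 t \right)} + 18 \sin{\left(3 t \right)} - 16 \cos{\left(3 t \right)} + 54}{54}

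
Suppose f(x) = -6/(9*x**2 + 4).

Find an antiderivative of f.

Check any antiderivative F(x) by computing F'(x) and comparing it with f(x).
Check: d/dx[-atan(3*x/2)] = -6/(9*x**2 + 4) = f(x).

An antiderivative is F(x) = -atan(3*x/2).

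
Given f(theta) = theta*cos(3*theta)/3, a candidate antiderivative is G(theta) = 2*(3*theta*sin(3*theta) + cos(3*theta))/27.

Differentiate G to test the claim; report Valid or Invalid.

d/dtheta[G] = 2*theta*cos(3*theta)/3
d/dtheta[G] - f(theta) = theta*cos(3*theta)/3 != 0.

Invalid: d/dtheta[G] - f = theta*cos(3*theta)/3, which is not 0.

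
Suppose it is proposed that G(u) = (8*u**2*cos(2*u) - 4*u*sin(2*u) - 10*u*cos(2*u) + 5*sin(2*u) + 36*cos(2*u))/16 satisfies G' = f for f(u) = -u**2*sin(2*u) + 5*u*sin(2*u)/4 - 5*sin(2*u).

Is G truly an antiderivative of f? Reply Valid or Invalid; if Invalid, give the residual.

d/du[G] = -u**2*sin(2*u) + 5*u*sin(2*u)/4 + u*cos(2*u)/2 - 19*sin(2*u)/4
d/du[G] - f(u) = u*cos(2*u)/2 + sin(2*u)/4 != 0.

Invalid: d/du[G] - f = u*cos(2*u)/2 + sin(2*u)/4, which is not 0.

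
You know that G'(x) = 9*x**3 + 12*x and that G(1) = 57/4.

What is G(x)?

The substitution u = 3*x**2/2 + 2 works: G'(x) is exactly (dG/du)*(du/dx) for that inner function.
A general antiderivative is (3*x**2/2 + 2)**2 + C.
The condition gives C = 57/4 - (49/4) = 2.
So G(x) = (3*x**2/2 + 2)**2 + 2.
Check: d/dx[(3*x**2/2 + 2)**2 + 2] = 9*x**3 + 12*x = G'(x).

G(x) = (3*x**2/2 + 2)**2 + 2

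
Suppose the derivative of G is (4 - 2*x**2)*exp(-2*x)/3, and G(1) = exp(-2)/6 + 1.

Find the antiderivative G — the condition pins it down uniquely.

G(x) = (2*x**2 + 2*x + 6*exp(2*x) - 3)*exp(-2*x)/6

G'(x) has the shape u'v + uv' for u = x**2/3 + x/3 - 1/2 and v = exp(-2*x) — it is the derivative of the product u*v.
A general antiderivative is (2*x**2 + 2*x - 3)*exp(-2*x)/6 + C.
The condition gives C = exp(-2)/6 + 1 - (exp(-2)/6) = 1.
So G(x) = (2*x**2 + 2*x + 6*exp(2*x) - 3)*exp(-2*x)/6.
Check: d/dx[(2*x**2 + 2*x + 6*exp(2*x) - 3)*exp(-2*x)/6] = (4 - 2*x**2)*exp(-2*x)/3 = G'(x).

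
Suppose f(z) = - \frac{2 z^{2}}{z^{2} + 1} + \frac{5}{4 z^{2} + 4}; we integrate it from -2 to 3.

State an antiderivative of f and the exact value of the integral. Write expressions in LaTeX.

Antiderivative: F(z) = \frac{- 8 z + 13 \operatorname{atan}{\left(z \right)}}{4}; value = -10 + \frac{13 \operatorname{atan}{\left(2 \right)}}{4} + \frac{13 \operatorname{atan}{\left(3 \right)}}{4}

The integrand splits into summands that can be handled one at a time.
F(z) = \frac{- 8 z + 13 \operatorname{atan}{\left(z \right)}}{4} is an antiderivative of f.
Check: d/dz[\frac{- 8 z + 13 \operatorname{atan}{\left(z \right)}}{4}] = \frac{5 - 8 z^{2}}{4 z^{2} + 4}, which equals f(z).
F(3) = -6 + \frac{13 \operatorname{atan}{\left(3 \right)}}{4}; F(-2) = 4 - \frac{13 \operatorname{atan}{\left(2 \right)}}{4}.
Integral = F(3) - F(-2) = -10 + \frac{13 \operatorname{atan}{\left(2 \right)}}{4} + \frac{13 \operatorname{atan}{\left(3 \right)}}{4}.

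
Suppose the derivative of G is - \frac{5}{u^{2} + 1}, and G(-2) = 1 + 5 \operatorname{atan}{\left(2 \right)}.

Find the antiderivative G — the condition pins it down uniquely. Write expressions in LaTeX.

G(u) = 1 - 5 \operatorname{atan}{\left(u \right)}

A first test for any G(u): its u-derivative must equal the given G'(u).
A general antiderivative is - 5 \operatorname{atan}{\left(u \right)} + C.
The condition gives C = 1 + 5 \operatorname{atan}{\left(2 \right)} - (5 \operatorname{atan}{\left(2 \right)}) = 1.
So G(u) = 1 - 5 \operatorname{atan}{\left(u \right)}.
Check: d/du[1 - 5 \operatorname{atan}{\left(u \right)}] = - \frac{5}{u^{2} + 1} = G'(u).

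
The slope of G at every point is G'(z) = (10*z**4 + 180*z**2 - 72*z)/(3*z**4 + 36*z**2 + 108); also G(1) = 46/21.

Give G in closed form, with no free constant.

G(z) = 2*(5*z**3 + 18)/(3*(z**2 + 6))

A candidate passes only if d/dz[G] lands on the given G'(z) exactly.
A general antiderivative is z*(5*z**2/3 - z)/(z**2/2 + 3) + C.
The condition gives C = 46/21 - (4/21) = 2.
So G(z) = 2*(5*z**3 + 18)/(3*(z**2 + 6)).
Check: d/dz[2*(5*z**3 + 18)/(3*(z**2 + 6))] = (10*z**4 + 180*z**2 - 72*z)/(3*z**4 + 36*z**2 + 108) = G'(z).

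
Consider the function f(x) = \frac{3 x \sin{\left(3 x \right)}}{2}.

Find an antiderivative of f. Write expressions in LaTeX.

An antiderivative is F(x) = - \frac{x \cos{\left(3 x \right)}}{2} + \frac{\sin{\left(3 x \right)}}{6}.

An antiderivative F(x) passes only if d/dx[F] lands on f(x) exactly.
Check: d/dx[- \frac{x \cos{\left(3 x \right)}}{2} + \frac{\sin{\left(3 x \right)}}{6}] = \frac{3 x \sin{\left(3 x \right)}}{2} = f(x).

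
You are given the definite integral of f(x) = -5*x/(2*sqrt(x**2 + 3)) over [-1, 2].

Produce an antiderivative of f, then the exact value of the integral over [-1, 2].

Antiderivative: F(x) = -5*sqrt(x**2 + 3)/2; value = 5 - 5*sqrt(7)/2

f matches the chain-rule pattern g'(h)*h' with inner function h(x) = x**2 + 3; substituting u = h(x) collapses the integral.
F(x) = -5*sqrt(x**2 + 3)/2 is an antiderivative of f.
Check: d/dx[-5*sqrt(x**2 + 3)/2] = -5*x/(2*sqrt(x**2 + 3)) = f(x).
F(2) = -5*sqrt(7)/2; F(-1) = -5.
Integral = F(2) - F(-1) = 5 - 5*sqrt(7)/2.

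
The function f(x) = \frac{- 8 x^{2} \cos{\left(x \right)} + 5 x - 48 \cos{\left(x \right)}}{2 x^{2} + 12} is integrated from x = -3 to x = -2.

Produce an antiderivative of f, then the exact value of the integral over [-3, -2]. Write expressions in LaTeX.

Recover f(x) by differentiating a candidate F(x); any mismatch rules it out.
F(x) = \frac{5 \log{\left(x^{2} + 6 \right)}}{4} - 4 \sin{\left(x \right)} is an antiderivative of f.
Check: d/dx[\frac{5 \log{\left(x^{2} + 6 \right)}}{4} - 4 \sin{\left(x \right)}] = \frac{- 8 x^{2} \cos{\left(x \right)} + 5 x - 48 \cos{\left(x \right)}}{2 x^{2} + 12} = f(x).
F(-2) = \frac{5 \log{\left(10 \right)}}{4} + 4 \sin{\left(2 \right)}; F(-3) = 4 \sin{\left(3 \right)} + \frac{5 \log{\left(15 \right)}}{4}.
Integral = F(-2) - F(-3) = - \frac{5 \log{\left(15 \right)}}{4} - 4 \sin{\left(3 \right)} + \frac{5 \log{\left(10 \right)}}{4} + 4 \sin{\left(2 \right)}.

Antiderivative: F(x) = \frac{5 \log{\left(x^{2} + 6 \right)}}{4} - 4 \sin{\left(x \right)}; value = - \frac{5 \log{\left(15 \right)}}{4} - 4 \sin{\left(3 \right)} + \frac{5 \log{\left(10 \right)}}{4} + 4 \sin{\left(2 \right)}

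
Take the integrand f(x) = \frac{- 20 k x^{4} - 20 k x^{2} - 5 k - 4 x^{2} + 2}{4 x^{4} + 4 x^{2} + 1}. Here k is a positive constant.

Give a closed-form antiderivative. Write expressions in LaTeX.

Check any antiderivative F(x) by computing F'(x) and comparing it with f(x).
Check: d/dx[- 5 k x + \frac{4 x}{4 x^{2} + 2}] = \frac{- 20 k x^{4} - 20 k x^{2} - 5 k - 4 x^{2} + 2}{4 x^{4} + 4 x^{2} + 1} = f(x).

An antiderivative is F(x) = - 5 k x + \frac{4 x}{4 x^{2} + 2}.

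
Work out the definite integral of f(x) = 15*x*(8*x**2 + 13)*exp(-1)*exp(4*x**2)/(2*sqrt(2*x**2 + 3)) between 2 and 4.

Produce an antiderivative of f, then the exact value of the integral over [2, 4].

Antiderivative: F(x) = 15*sqrt(2*x**2 + 3)*exp(-1)*exp(4*x**2)/4; value = -15*sqrt(11)*exp(15)/4 + 15*sqrt(35)*exp(63)/4

Recognize the product-rule pattern: f = u'v + uv' with u = 15*sqrt(2*x**2 + 3)/4, v = exp(4*x**2 - 1), so integration by parts undoes it.
F(x) = 15*sqrt(2*x**2 + 3)*exp(-1)*exp(4*x**2)/4 is an antiderivative of f.
Check: d/dx[15*sqrt(2*x**2 + 3)*exp(-1)*exp(4*x**2)/4] = (120*x**3*exp(4*x**2) + 195*x*exp(4*x**2))*exp(-1)/(2*sqrt(2*x**2 + 3)), which equals f(x).
F(4) = 15*sqrt(35)*exp(63)/4; F(2) = 15*sqrt(11)*exp(15)/4.
Integral = F(4) - F(2) = -15*sqrt(11)*exp(15)/4 + 15*sqrt(35)*exp(63)/4.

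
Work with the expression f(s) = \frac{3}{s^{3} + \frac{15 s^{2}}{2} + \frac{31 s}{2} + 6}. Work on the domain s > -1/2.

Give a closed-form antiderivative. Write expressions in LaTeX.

An antiderivative is F(s) = \frac{6 \left(2 \log{\left(s + \frac{1}{2} \right)} - 7 \log{\left(s + 3 \right)} + 5 \log{\left(s + 4 \right)}\right)}{35}.

The denominator factors as \left(s + 3\right) \left(s + 4\right) \left(2 s + 1\right); partial fractions split f into directly integrable pieces: \frac{24}{35 \left(2 s + 1\right)} + \frac{6}{7 \left(s + 4\right)} - \frac{6}{5 \left(s + 3\right)}.
Check: d/ds[\frac{6 \left(2 \log{\left(s + \frac{1}{2} \right)} - 7 \log{\left(s + 3 \right)} + 5 \log{\left(s + 4 \right)}\right)}{35}] = \frac{6}{2 s^{3} + 15 s^{2} + 31 s + 12}, which equals f(s).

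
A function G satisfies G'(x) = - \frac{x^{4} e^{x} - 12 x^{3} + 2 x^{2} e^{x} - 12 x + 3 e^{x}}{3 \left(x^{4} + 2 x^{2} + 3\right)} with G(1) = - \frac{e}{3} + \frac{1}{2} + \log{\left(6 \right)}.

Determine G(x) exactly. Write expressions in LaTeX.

G(x) = \frac{- 2 e^{x} + 6 \log{\left(x^{4} + 2 x^{2} + 3 \right)} + 3}{6}

Check a candidate G(x) by differentiating: d/dx[G] must match the given G'(x).
A general antiderivative is - \frac{e^{x}}{3} + \log{\left(x^{4} + 2 x^{2} + 3 \right)} + C.
The condition gives C = - \frac{e}{3} + \frac{1}{2} + \log{\left(6 \right)} - (- \frac{e}{3} + \log{\left(6 \right)}) = \frac{1}{2}.
So G(x) = \frac{- 2 e^{x} + 6 \log{\left(x^{4} + 2 x^{2} + 3 \right)} + 3}{6}.
Check: d/dx[\frac{- 2 e^{x} + 6 \log{\left(x^{4} + 2 x^{2} + 3 \right)} + 3}{6}] = \frac{- x^{4} e^{x} + 12 x^{3} - 2 x^{2} e^{x} + 12 x - 3 e^{x}}{3 x^{4} + 6 x^{2} + 9}, which equals G'(x).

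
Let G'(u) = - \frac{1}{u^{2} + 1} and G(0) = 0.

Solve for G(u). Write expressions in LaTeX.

G(u) = - \operatorname{atan}{\left(u \right)}

Since d/du undoes antidifferentiation here, G(u) must give back the stated G'(u).
A general antiderivative is - \operatorname{atan}{\left(u \right)} + C.
The condition gives C = 0 - (0) = 0.
So G(u) = - \operatorname{atan}{\left(u \right)}.
Check: d/du[- \operatorname{atan}{\left(u \right)}] = - \frac{1}{u^{2} + 1} = G'(u).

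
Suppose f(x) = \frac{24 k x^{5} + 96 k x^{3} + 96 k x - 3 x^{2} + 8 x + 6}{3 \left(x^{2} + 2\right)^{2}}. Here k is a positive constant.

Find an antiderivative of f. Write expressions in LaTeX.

Differentiate the proposed F(x) back; it has to land on f(x) exactly.
Check: d/dx[4 k x^{2} + \frac{x - \frac{4}{3}}{x^{2} + 2}] = \frac{24 k x^{5} + 96 k x^{3} + 96 k x - 3 x^{2} + 8 x + 6}{3 x^{4} + 12 x^{2} + 12}, which equals f(x).

An antiderivative is F(x) = 4 k x^{2} + \frac{x - \frac{4}{3}}{x^{2} + 2}.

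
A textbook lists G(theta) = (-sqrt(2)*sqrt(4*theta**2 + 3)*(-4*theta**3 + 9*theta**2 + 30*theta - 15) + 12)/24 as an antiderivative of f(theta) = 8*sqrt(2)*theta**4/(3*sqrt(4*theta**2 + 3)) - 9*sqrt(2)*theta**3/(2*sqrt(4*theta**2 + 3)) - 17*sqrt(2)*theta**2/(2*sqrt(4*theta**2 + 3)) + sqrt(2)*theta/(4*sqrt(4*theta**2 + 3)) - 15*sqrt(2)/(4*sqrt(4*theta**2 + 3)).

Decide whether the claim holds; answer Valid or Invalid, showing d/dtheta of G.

Valid - the claim checks out under differentiation.

d/dtheta[G] = (32*sqrt(2)*theta**4 - 54*sqrt(2)*theta**3 - 102*sqrt(2)*theta**2 + 3*sqrt(2)*theta - 45*sqrt(2))/(12*sqrt(4*theta**2 + 3))
This equals f(theta) exactly, so the claim holds.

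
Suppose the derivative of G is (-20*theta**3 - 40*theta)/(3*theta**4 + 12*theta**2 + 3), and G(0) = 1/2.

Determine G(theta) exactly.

G(theta) = 1/2 - 5*log(theta**4 + 4*theta**2 + 1)/3

The substitution u = theta**4 + 4*theta**2 + 1 works: G'(theta) is exactly (dG/du)*(du/dtheta) for that inner function.
A general antiderivative is -5*log(theta**4 + 4*theta**2 + 1)/3 + C.
The condition gives C = 1/2 - (0) = 1/2.
So G(theta) = 1/2 - 5*log(theta**4 + 4*theta**2 + 1)/3.
Check: d/dtheta[1/2 - 5*log(theta**4 + 4*theta**2 + 1)/3] = (-20*theta**3 - 40*theta)/(3*theta**4 + 12*theta**2 + 3) = G'(theta).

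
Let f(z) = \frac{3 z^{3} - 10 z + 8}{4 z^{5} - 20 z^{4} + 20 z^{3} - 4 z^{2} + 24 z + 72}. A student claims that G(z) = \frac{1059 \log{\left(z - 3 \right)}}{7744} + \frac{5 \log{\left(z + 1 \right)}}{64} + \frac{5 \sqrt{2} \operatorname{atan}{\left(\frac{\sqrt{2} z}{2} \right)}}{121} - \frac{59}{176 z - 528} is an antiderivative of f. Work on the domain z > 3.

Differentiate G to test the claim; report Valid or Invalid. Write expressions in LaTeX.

d/dz[G] = \frac{104 z^{4} - 157 z^{3} + 312 z^{2} - 274 z + 968}{484 z^{5} - 2420 z^{4} + 2420 z^{3} - 484 z^{2} + 2904 z + 8712}
d/dz[G] - f(z) = \frac{26 z}{121 z^{2} + 242} != 0.

Invalid: d/dz[G] - f = \frac{26 z}{121 z^{2} + 242}, which is not 0.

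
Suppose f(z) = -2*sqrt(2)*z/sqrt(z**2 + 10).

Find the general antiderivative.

F(z) = -2*sqrt(2)*sqrt(z**2 + 10) + C

The substitution u = z**2/2 + 5 works: f is exactly (dF/du)*(du/dz) for that inner function.
Check: d/dz[-2*sqrt(2)*sqrt(z**2 + 10)] = -2*sqrt(2)*z/sqrt(z**2 + 10) = f(z).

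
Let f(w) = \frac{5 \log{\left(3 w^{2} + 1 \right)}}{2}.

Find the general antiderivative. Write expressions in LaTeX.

For F(w) to be correct the identity F'(w) - f(w) = 0 must hold.
Check: d/dw[\frac{5 \left(3 w \log{\left(3 w^{2} + 1 \right)} - 6 w + 2 \sqrt{3} \operatorname{atan}{\left(\sqrt{3} w \right)}\right)}{6}] = \frac{5 \log{\left(3 w^{2} + 1 \right)}}{2} = f(w).

F(w) = \frac{5 \left(3 w \log{\left(3 w^{2} + 1 \right)} - 6 w + 2 \sqrt{3} \operatorname{atan}{\left(\sqrt{3} w \right)}\right)}{6} + C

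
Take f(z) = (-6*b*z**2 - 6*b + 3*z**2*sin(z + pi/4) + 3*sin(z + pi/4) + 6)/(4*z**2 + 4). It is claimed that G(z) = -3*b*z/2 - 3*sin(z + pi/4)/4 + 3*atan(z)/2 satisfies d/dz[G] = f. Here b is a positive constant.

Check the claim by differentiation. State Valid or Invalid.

d/dz[G] = (-6*b*z**2 - 6*b - 3*z**2*cos(z + pi/4) - 3*cos(z + pi/4) + 6)/(4*z**2 + 4)
d/dz[G] - f(z) = -3*sin(z + pi/4)/4 - 3*cos(z + pi/4)/4 != 0.

Invalid: d/dz[G] - f = -3*sin(z + pi/4)/4 - 3*cos(z + pi/4)/4, which is not 0.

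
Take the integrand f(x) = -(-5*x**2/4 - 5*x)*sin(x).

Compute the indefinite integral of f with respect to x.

F(x) = -5*(x**2*cos(x) - 2*x*sin(x) + 4*x*cos(x) - 4*sin(x) - 2*cos(x))/4 + C

Differentiate the proposed F(x) back; it has to land on f(x) exactly.
Check: d/dx[-5*(x**2*cos(x) - 2*x*sin(x) + 4*x*cos(x) - 4*sin(x) - 2*cos(x))/4] = 5*x**2*sin(x)/4 + 5*x*sin(x), which equals f(x).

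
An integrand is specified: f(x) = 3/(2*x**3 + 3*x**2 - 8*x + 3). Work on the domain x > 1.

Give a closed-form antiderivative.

The denominator factors as (x - 1)*(x + 3)*(2*x - 1); partial fractions split f into directly integrable pieces: -12/(7*(2*x - 1)) + 3/(28*(x + 3)) + 3/(4*(x - 1)).
Check: d/dx[3*(7*log(x - 1) - 8*log(x - 1/2) + log(x + 3))/28] = 3/(2*x**3 + 3*x**2 - 8*x + 3) = f(x).

An antiderivative is F(x) = 3*(7*log(x - 1) - 8*log(x - 1/2) + log(x + 3))/28.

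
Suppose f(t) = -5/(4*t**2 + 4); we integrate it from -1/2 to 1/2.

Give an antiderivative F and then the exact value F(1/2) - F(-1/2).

Since d/dt undoes antidifferentiation here, F'(t) = f(t) is required of F(t).
F(t) = -5*atan(t)/4 is an antiderivative of f.
Check: d/dt[-5*atan(t)/4] = -5/(4*t**2 + 4) = f(t).
F(1/2) = -5*atan(1/2)/4; F(-1/2) = 5*atan(1/2)/4.
Integral = F(1/2) - F(-1/2) = -5*atan(1/2)/2.

Antiderivative: F(t) = -5*atan(t)/4; value = -5*atan(1/2)/2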